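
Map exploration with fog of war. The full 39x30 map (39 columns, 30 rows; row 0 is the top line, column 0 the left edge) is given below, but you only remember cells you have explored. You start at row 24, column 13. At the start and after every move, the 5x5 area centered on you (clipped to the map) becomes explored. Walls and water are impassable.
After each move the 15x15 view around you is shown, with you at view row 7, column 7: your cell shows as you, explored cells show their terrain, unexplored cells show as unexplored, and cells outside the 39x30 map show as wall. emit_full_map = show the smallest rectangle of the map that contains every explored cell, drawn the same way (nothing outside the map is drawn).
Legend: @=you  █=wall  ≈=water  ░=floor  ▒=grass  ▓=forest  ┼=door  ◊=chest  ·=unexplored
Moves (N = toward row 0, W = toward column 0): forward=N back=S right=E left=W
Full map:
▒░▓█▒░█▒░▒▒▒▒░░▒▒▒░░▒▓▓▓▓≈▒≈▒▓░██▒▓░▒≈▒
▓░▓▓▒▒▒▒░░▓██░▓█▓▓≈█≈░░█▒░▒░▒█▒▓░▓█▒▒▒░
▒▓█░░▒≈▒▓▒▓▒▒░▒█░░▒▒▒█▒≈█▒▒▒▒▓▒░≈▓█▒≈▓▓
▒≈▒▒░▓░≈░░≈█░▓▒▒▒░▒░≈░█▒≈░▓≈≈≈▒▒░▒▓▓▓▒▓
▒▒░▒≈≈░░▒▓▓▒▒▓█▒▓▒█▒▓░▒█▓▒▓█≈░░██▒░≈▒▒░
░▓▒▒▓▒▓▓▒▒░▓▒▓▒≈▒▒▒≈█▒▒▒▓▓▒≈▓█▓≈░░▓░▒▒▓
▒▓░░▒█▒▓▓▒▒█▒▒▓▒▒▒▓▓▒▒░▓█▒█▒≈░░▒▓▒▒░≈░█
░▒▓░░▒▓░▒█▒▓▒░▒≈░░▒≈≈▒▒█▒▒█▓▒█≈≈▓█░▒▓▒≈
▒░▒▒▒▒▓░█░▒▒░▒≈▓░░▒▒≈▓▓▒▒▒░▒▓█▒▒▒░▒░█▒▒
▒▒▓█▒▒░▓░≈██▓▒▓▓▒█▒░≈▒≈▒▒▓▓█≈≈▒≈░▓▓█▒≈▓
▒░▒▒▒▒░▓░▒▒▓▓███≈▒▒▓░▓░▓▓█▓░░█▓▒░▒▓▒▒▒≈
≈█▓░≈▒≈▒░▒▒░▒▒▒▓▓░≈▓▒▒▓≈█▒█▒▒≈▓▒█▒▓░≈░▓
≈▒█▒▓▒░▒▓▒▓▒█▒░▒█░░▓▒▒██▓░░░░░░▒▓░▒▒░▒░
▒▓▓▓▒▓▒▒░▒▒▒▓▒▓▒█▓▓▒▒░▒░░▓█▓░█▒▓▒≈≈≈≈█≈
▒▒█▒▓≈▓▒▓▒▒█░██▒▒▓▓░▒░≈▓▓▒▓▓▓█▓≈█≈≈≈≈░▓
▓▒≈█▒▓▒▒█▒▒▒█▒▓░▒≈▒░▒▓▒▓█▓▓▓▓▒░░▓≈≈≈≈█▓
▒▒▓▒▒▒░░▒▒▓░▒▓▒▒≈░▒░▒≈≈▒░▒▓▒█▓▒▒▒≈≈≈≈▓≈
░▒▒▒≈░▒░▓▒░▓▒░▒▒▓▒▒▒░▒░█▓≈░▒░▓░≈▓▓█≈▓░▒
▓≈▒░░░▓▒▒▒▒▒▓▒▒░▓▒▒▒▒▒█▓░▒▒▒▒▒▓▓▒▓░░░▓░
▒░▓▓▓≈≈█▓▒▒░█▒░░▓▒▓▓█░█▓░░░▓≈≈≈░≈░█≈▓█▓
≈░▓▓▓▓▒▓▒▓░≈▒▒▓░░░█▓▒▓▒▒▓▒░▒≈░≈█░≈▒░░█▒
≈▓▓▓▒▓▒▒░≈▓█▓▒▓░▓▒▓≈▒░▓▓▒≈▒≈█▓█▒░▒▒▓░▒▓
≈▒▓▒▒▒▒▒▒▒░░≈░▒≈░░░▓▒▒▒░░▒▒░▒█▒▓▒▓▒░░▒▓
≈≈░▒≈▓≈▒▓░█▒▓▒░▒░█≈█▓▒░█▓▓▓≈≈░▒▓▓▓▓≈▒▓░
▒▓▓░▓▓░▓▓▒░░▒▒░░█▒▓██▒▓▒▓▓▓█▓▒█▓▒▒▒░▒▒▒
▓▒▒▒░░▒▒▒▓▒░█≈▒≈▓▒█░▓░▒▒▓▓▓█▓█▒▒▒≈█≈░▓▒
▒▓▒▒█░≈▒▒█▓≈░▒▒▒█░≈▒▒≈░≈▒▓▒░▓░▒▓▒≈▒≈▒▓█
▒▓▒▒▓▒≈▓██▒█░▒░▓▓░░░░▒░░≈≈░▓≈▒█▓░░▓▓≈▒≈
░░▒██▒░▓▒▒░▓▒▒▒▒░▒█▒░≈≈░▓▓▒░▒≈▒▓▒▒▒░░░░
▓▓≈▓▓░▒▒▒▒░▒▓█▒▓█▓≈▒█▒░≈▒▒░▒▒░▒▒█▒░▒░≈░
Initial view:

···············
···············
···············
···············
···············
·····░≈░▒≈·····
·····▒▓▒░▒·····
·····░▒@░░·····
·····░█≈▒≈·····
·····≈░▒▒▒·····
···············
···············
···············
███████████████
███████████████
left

···············
···············
···············
···············
···············
·····░░≈░▒≈····
·····█▒▓▒░▒····
·····░░@▒░░····
·····▒░█≈▒≈····
·····▓≈░▒▒▒····
···············
···············
···············
███████████████
███████████████

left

···············
···············
···············
···············
···············
·····▒░░≈░▒≈···
·····░█▒▓▒░▒···
·····▒░@▒▒░░···
·····▓▒░█≈▒≈···
·····█▓≈░▒▒▒···
···············
···············
···············
███████████████
███████████████

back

···············
···············
···············
···············
·····▒░░≈░▒≈···
·····░█▒▓▒░▒···
·····▒░░▒▒░░···
·····▓▒@█≈▒≈···
·····█▓≈░▒▒▒···
·····█▒█░▒·····
···············
···············
███████████████
███████████████
███████████████

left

···············
···············
···············
···············
······▒░░≈░▒≈··
·····▓░█▒▓▒░▒··
·····▓▒░░▒▒░░··
·····▒▓@░█≈▒≈··
·····▒█▓≈░▒▒▒··
·····██▒█░▒····
···············
···············
███████████████
███████████████
███████████████

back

···············
···············
···············
······▒░░≈░▒≈··
·····▓░█▒▓▒░▒··
·····▓▒░░▒▒░░··
·····▒▓▒░█≈▒≈··
·····▒█@≈░▒▒▒··
·····██▒█░▒····
·····▒▒░▓▒·····
···············
███████████████
███████████████
███████████████
███████████████

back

···············
···············
······▒░░≈░▒≈··
·····▓░█▒▓▒░▒··
·····▓▒░░▒▒░░··
·····▒▓▒░█≈▒≈··
·····▒█▓≈░▒▒▒··
·····██@█░▒····
·····▒▒░▓▒·····
·····▒▒░▒▓·····
███████████████
███████████████
███████████████
███████████████
███████████████

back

···············
······▒░░≈░▒≈··
·····▓░█▒▓▒░▒··
·····▓▒░░▒▒░░··
·····▒▓▒░█≈▒≈··
·····▒█▓≈░▒▒▒··
·····██▒█░▒····
·····▒▒@▓▒·····
·····▒▒░▒▓·····
███████████████
███████████████
███████████████
███████████████
███████████████
███████████████

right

···············
·····▒░░≈░▒≈···
····▓░█▒▓▒░▒···
····▓▒░░▒▒░░···
····▒▓▒░█≈▒≈···
····▒█▓≈░▒▒▒···
····██▒█░▒·····
····▒▒░@▒▒·····
····▒▒░▒▓█·····
███████████████
███████████████
███████████████
███████████████
███████████████
███████████████

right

···············
····▒░░≈░▒≈····
···▓░█▒▓▒░▒····
···▓▒░░▒▒░░····
···▒▓▒░█≈▒≈····
···▒█▓≈░▒▒▒····
···██▒█░▒░·····
···▒▒░▓@▒▒·····
···▒▒░▒▓█▒·····
███████████████
███████████████
███████████████
███████████████
███████████████
███████████████

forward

···············
···············
····▒░░≈░▒≈····
···▓░█▒▓▒░▒····
···▓▒░░▒▒░░····
···▒▓▒░█≈▒≈····
···▒█▓≈░▒▒▒····
···██▒█@▒░·····
···▒▒░▓▒▒▒·····
···▒▒░▒▓█▒·····
███████████████
███████████████
███████████████
███████████████
███████████████

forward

···············
···············
···············
····▒░░≈░▒≈····
···▓░█▒▓▒░▒····
···▓▒░░▒▒░░····
···▒▓▒░█≈▒≈····
···▒█▓≈@▒▒▒····
···██▒█░▒░·····
···▒▒░▓▒▒▒·····
···▒▒░▒▓█▒·····
███████████████
███████████████
███████████████
███████████████

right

···············
···············
···············
···▒░░≈░▒≈·····
··▓░█▒▓▒░▒·····
··▓▒░░▒▒░░·····
··▒▓▒░█≈▒≈·····
··▒█▓≈░@▒▒·····
··██▒█░▒░▓·····
··▒▒░▓▒▒▒▒·····
··▒▒░▒▓█▒······
███████████████
███████████████
███████████████
███████████████

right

···············
···············
···············
··▒░░≈░▒≈······
·▓░█▒▓▒░▒······
·▓▒░░▒▒░░█·····
·▒▓▒░█≈▒≈▓·····
·▒█▓≈░▒@▒█·····
·██▒█░▒░▓▓·····
·▒▒░▓▒▒▒▒░·····
·▒▒░▒▓█▒·······
███████████████
███████████████
███████████████
███████████████

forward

···············
···············
···············
···············
··▒░░≈░▒≈······
·▓░█▒▓▒░▒░·····
·▓▒░░▒▒░░█·····
·▒▓▒░█≈@≈▓·····
·▒█▓≈░▒▒▒█·····
·██▒█░▒░▓▓·····
·▒▒░▓▒▒▒▒░·····
·▒▒░▒▓█▒·······
███████████████
███████████████
███████████████

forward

···············
···············
···············
···············
···············
··▒░░≈░▒≈░·····
·▓░█▒▓▒░▒░·····
·▓▒░░▒▒@░█·····
·▒▓▒░█≈▒≈▓·····
·▒█▓≈░▒▒▒█·····
·██▒█░▒░▓▓·····
·▒▒░▓▒▒▒▒░·····
·▒▒░▒▓█▒·······
███████████████
███████████████

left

···············
···············
···············
···············
···············
···▒░░≈░▒≈░····
··▓░█▒▓▒░▒░····
··▓▒░░▒@░░█····
··▒▓▒░█≈▒≈▓····
··▒█▓≈░▒▒▒█····
··██▒█░▒░▓▓····
··▒▒░▓▒▒▒▒░····
··▒▒░▒▓█▒······
███████████████
███████████████

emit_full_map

·▒░░≈░▒≈░
▓░█▒▓▒░▒░
▓▒░░▒@░░█
▒▓▒░█≈▒≈▓
▒█▓≈░▒▒▒█
██▒█░▒░▓▓
▒▒░▓▒▒▒▒░
▒▒░▒▓█▒··


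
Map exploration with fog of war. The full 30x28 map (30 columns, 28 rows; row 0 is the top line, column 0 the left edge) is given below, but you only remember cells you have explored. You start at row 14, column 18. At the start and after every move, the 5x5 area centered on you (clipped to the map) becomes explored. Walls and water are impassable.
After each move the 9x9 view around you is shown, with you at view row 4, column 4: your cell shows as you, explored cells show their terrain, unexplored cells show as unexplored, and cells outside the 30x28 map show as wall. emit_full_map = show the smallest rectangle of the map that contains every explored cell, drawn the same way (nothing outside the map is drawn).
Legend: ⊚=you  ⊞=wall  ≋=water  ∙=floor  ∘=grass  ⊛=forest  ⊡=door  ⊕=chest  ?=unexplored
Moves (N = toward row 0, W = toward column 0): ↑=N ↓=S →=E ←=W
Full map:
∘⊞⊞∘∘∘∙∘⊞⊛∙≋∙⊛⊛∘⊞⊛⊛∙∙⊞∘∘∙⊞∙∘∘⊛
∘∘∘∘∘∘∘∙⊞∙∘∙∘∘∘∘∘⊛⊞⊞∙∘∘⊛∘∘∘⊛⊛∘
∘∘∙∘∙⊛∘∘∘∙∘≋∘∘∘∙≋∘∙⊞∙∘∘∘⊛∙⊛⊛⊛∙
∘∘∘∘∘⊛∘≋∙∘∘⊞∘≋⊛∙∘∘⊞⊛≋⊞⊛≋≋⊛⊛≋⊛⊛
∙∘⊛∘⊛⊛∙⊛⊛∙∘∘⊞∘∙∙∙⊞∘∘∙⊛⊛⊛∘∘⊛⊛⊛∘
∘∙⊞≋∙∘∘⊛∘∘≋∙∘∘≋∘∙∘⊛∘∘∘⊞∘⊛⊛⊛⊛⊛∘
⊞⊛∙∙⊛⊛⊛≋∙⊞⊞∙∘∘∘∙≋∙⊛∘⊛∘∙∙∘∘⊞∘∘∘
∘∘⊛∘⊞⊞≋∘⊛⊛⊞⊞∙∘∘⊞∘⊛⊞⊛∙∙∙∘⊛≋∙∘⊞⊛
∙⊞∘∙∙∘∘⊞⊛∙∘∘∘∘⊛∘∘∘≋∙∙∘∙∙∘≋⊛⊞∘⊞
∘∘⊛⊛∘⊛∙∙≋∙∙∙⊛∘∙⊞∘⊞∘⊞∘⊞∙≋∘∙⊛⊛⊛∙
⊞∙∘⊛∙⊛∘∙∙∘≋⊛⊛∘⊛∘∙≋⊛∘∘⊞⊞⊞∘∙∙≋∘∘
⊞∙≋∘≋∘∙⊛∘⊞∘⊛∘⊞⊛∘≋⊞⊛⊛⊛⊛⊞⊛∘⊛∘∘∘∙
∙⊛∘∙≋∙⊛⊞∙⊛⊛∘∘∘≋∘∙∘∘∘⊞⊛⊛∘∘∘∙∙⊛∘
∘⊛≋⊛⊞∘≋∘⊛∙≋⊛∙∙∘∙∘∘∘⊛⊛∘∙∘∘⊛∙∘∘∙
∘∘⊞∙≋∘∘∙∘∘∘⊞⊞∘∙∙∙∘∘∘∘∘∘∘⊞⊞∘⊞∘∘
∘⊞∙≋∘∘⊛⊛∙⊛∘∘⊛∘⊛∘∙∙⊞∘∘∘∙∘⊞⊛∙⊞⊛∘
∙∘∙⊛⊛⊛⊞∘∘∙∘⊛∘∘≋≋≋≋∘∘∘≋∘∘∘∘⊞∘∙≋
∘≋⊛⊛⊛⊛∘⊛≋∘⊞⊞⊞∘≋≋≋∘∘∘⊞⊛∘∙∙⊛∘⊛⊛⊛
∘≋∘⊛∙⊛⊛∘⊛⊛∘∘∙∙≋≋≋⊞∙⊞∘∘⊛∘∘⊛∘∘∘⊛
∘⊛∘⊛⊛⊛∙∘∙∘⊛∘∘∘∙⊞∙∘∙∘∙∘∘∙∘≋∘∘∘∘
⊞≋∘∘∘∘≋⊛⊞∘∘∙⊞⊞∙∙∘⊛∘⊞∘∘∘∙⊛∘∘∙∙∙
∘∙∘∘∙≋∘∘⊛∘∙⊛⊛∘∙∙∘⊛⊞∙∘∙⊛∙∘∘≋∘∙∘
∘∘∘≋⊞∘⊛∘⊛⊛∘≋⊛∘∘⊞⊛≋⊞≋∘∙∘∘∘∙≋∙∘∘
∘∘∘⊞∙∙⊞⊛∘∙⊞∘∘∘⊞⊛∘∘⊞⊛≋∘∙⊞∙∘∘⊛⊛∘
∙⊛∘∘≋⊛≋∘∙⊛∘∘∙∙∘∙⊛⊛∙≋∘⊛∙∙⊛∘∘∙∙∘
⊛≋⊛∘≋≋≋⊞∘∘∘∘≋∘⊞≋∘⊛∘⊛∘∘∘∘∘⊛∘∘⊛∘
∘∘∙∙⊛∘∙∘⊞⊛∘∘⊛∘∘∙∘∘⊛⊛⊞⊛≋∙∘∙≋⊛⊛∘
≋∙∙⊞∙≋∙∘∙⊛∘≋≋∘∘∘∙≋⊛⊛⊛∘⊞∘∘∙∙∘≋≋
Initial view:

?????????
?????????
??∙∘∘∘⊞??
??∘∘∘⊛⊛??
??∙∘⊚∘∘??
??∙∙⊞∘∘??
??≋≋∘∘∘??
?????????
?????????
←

?????????
?????????
??∘∙∘∘∘⊞?
??∙∘∘∘⊛⊛?
??∙∙⊚∘∘∘?
??∘∙∙⊞∘∘?
??≋≋≋∘∘∘?
?????????
?????????

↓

?????????
??∘∙∘∘∘⊞?
??∙∘∘∘⊛⊛?
??∙∙∘∘∘∘?
??∘∙⊚⊞∘∘?
??≋≋≋∘∘∘?
??≋≋∘∘∘??
?????????
?????????

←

?????????
???∘∙∘∘∘⊞
??∘∙∘∘∘⊛⊛
??∙∙∙∘∘∘∘
??⊛∘⊚∙⊞∘∘
??≋≋≋≋∘∘∘
??≋≋≋∘∘∘?
?????????
?????????

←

?????????
????∘∙∘∘∘
??∙∘∙∘∘∘⊛
??∘∙∙∙∘∘∘
??∘⊛⊚∙∙⊞∘
??∘≋≋≋≋∘∘
??∘≋≋≋∘∘∘
?????????
?????????

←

?????????
?????∘∙∘∘
??∙∙∘∙∘∘∘
??⊞∘∙∙∙∘∘
??⊛∘⊚∘∙∙⊞
??∘∘≋≋≋≋∘
??⊞∘≋≋≋∘∘
?????????
?????????

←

?????????
??????∘∙∘
??⊛∙∙∘∙∘∘
??⊞⊞∘∙∙∙∘
??∘⊛⊚⊛∘∙∙
??⊛∘∘≋≋≋≋
??⊞⊞∘≋≋≋∘
?????????
?????????

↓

??????∘∙∘
??⊛∙∙∘∙∘∘
??⊞⊞∘∙∙∙∘
??∘⊛∘⊛∘∙∙
??⊛∘⊚≋≋≋≋
??⊞⊞∘≋≋≋∘
??∘∙∙≋≋??
?????????
?????????

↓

??⊛∙∙∘∙∘∘
??⊞⊞∘∙∙∙∘
??∘⊛∘⊛∘∙∙
??⊛∘∘≋≋≋≋
??⊞⊞⊚≋≋≋∘
??∘∙∙≋≋??
??∘∘∘∙⊞??
?????????
?????????

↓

??⊞⊞∘∙∙∙∘
??∘⊛∘⊛∘∙∙
??⊛∘∘≋≋≋≋
??⊞⊞∘≋≋≋∘
??∘∙⊚≋≋??
??∘∘∘∙⊞??
??∙⊞⊞∙∙??
?????????
?????????

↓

??∘⊛∘⊛∘∙∙
??⊛∘∘≋≋≋≋
??⊞⊞∘≋≋≋∘
??∘∙∙≋≋??
??∘∘⊚∙⊞??
??∙⊞⊞∙∙??
??⊛⊛∘∙∙??
?????????
?????????

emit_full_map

????∘∙∘∘∘⊞
⊛∙∙∘∙∘∘∘⊛⊛
⊞⊞∘∙∙∙∘∘∘∘
∘⊛∘⊛∘∙∙⊞∘∘
⊛∘∘≋≋≋≋∘∘∘
⊞⊞∘≋≋≋∘∘∘?
∘∙∙≋≋?????
∘∘⊚∙⊞?????
∙⊞⊞∙∙?????
⊛⊛∘∙∙?????

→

?∘⊛∘⊛∘∙∙⊞
?⊛∘∘≋≋≋≋∘
?⊞⊞∘≋≋≋∘∘
?∘∙∙≋≋≋??
?∘∘∘⊚⊞∙??
?∙⊞⊞∙∙∘??
?⊛⊛∘∙∙∘??
?????????
?????????

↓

?⊛∘∘≋≋≋≋∘
?⊞⊞∘≋≋≋∘∘
?∘∙∙≋≋≋??
?∘∘∘∙⊞∙??
?∙⊞⊞⊚∙∘??
?⊛⊛∘∙∙∘??
??⊛∘∘⊞⊛??
?????????
?????????

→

⊛∘∘≋≋≋≋∘∘
⊞⊞∘≋≋≋∘∘∘
∘∙∙≋≋≋⊞??
∘∘∘∙⊞∙∘??
∙⊞⊞∙⊚∘⊛??
⊛⊛∘∙∙∘⊛??
?⊛∘∘⊞⊛≋??
?????????
?????????

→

∘∘≋≋≋≋∘∘∘
⊞∘≋≋≋∘∘∘?
∙∙≋≋≋⊞∙??
∘∘∙⊞∙∘∙??
⊞⊞∙∙⊚⊛∘??
⊛∘∙∙∘⊛⊞??
⊛∘∘⊞⊛≋⊞??
?????????
?????????

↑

⊛∘⊛∘∙∙⊞∘∘
∘∘≋≋≋≋∘∘∘
⊞∘≋≋≋∘∘∘?
∙∙≋≋≋⊞∙??
∘∘∙⊞⊚∘∙??
⊞⊞∙∙∘⊛∘??
⊛∘∙∙∘⊛⊞??
⊛∘∘⊞⊛≋⊞??
?????????

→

∘⊛∘∙∙⊞∘∘?
∘≋≋≋≋∘∘∘?
∘≋≋≋∘∘∘??
∙≋≋≋⊞∙⊞??
∘∙⊞∙⊚∙∘??
⊞∙∙∘⊛∘⊞??
∘∙∙∘⊛⊞∙??
∘∘⊞⊛≋⊞???
?????????

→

⊛∘∙∙⊞∘∘??
≋≋≋≋∘∘∘??
≋≋≋∘∘∘⊞??
≋≋≋⊞∙⊞∘??
∙⊞∙∘⊚∘∙??
∙∙∘⊛∘⊞∘??
∙∙∘⊛⊞∙∘??
∘⊞⊛≋⊞????
?????????

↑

∙∙∙∘∘∘∘??
⊛∘∙∙⊞∘∘??
≋≋≋≋∘∘∘??
≋≋≋∘∘∘⊞??
≋≋≋⊞⊚⊞∘??
∙⊞∙∘∙∘∙??
∙∙∘⊛∘⊞∘??
∙∙∘⊛⊞∙∘??
∘⊞⊛≋⊞????

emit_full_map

????∘∙∘∘∘⊞
⊛∙∙∘∙∘∘∘⊛⊛
⊞⊞∘∙∙∙∘∘∘∘
∘⊛∘⊛∘∙∙⊞∘∘
⊛∘∘≋≋≋≋∘∘∘
⊞⊞∘≋≋≋∘∘∘⊞
∘∙∙≋≋≋⊞⊚⊞∘
∘∘∘∙⊞∙∘∙∘∙
∙⊞⊞∙∙∘⊛∘⊞∘
⊛⊛∘∙∙∘⊛⊞∙∘
?⊛∘∘⊞⊛≋⊞??

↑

∘∙∘∘∘⊛⊛??
∙∙∙∘∘∘∘??
⊛∘∙∙⊞∘∘??
≋≋≋≋∘∘∘??
≋≋≋∘⊚∘⊞??
≋≋≋⊞∙⊞∘??
∙⊞∙∘∙∘∙??
∙∙∘⊛∘⊞∘??
∙∙∘⊛⊞∙∘??

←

∙∘∙∘∘∘⊛⊛?
∘∙∙∙∘∘∘∘?
∘⊛∘∙∙⊞∘∘?
∘≋≋≋≋∘∘∘?
∘≋≋≋⊚∘∘⊞?
∙≋≋≋⊞∙⊞∘?
∘∙⊞∙∘∙∘∙?
⊞∙∙∘⊛∘⊞∘?
∘∙∙∘⊛⊞∙∘?

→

∘∙∘∘∘⊛⊛??
∙∙∙∘∘∘∘??
⊛∘∙∙⊞∘∘??
≋≋≋≋∘∘∘??
≋≋≋∘⊚∘⊞??
≋≋≋⊞∙⊞∘??
∙⊞∙∘∙∘∙??
∙∙∘⊛∘⊞∘??
∙∙∘⊛⊞∙∘??

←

∙∘∙∘∘∘⊛⊛?
∘∙∙∙∘∘∘∘?
∘⊛∘∙∙⊞∘∘?
∘≋≋≋≋∘∘∘?
∘≋≋≋⊚∘∘⊞?
∙≋≋≋⊞∙⊞∘?
∘∙⊞∙∘∙∘∙?
⊞∙∙∘⊛∘⊞∘?
∘∙∙∘⊛⊞∙∘?


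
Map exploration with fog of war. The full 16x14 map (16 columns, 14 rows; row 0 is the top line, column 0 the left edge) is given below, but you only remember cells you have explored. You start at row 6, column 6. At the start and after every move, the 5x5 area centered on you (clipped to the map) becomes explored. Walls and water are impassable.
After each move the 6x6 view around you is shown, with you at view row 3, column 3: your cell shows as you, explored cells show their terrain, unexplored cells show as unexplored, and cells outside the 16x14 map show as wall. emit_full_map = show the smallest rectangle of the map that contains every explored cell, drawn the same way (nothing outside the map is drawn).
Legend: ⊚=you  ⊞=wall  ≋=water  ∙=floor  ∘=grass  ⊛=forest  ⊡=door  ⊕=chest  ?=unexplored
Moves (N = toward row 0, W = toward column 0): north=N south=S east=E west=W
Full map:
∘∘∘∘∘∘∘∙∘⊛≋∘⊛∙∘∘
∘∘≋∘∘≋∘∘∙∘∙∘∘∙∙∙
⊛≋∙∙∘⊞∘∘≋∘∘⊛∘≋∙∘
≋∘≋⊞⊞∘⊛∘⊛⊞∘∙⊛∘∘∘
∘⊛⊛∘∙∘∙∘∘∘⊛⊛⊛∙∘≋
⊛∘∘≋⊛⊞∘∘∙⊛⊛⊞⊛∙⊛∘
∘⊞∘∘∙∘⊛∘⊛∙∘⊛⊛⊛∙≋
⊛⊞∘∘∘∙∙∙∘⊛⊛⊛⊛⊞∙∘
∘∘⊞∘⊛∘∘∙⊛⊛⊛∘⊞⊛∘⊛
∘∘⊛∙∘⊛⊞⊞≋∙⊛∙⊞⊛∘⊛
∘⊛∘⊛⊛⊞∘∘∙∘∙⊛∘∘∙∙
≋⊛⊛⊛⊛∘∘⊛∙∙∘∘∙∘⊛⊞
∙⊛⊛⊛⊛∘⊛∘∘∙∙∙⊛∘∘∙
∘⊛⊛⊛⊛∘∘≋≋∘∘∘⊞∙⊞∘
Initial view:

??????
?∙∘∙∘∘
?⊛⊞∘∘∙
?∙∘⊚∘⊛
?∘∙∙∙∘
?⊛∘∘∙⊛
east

??????
∙∘∙∘∘∘
⊛⊞∘∘∙⊛
∙∘⊛⊚⊛∙
∘∙∙∙∘⊛
⊛∘∘∙⊛⊛

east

??????
∘∙∘∘∘⊛
⊞∘∘∙⊛⊛
∘⊛∘⊚∙∘
∙∙∙∘⊛⊛
∘∘∙⊛⊛⊛

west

??????
∙∘∙∘∘∘
⊛⊞∘∘∙⊛
∙∘⊛⊚⊛∙
∘∙∙∙∘⊛
⊛∘∘∙⊛⊛

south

∙∘∙∘∘∘
⊛⊞∘∘∙⊛
∙∘⊛∘⊛∙
∘∙∙⊚∘⊛
⊛∘∘∙⊛⊛
?⊛⊞⊞≋∙

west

?∙∘∙∘∘
?⊛⊞∘∘∙
?∙∘⊛∘⊛
?∘∙⊚∙∘
?⊛∘∘∙⊛
?∘⊛⊞⊞≋

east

∙∘∙∘∘∘
⊛⊞∘∘∙⊛
∙∘⊛∘⊛∙
∘∙∙⊚∘⊛
⊛∘∘∙⊛⊛
∘⊛⊞⊞≋∙

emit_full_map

∙∘∙∘∘∘⊛
⊛⊞∘∘∙⊛⊛
∙∘⊛∘⊛∙∘
∘∙∙⊚∘⊛⊛
⊛∘∘∙⊛⊛⊛
∘⊛⊞⊞≋∙?


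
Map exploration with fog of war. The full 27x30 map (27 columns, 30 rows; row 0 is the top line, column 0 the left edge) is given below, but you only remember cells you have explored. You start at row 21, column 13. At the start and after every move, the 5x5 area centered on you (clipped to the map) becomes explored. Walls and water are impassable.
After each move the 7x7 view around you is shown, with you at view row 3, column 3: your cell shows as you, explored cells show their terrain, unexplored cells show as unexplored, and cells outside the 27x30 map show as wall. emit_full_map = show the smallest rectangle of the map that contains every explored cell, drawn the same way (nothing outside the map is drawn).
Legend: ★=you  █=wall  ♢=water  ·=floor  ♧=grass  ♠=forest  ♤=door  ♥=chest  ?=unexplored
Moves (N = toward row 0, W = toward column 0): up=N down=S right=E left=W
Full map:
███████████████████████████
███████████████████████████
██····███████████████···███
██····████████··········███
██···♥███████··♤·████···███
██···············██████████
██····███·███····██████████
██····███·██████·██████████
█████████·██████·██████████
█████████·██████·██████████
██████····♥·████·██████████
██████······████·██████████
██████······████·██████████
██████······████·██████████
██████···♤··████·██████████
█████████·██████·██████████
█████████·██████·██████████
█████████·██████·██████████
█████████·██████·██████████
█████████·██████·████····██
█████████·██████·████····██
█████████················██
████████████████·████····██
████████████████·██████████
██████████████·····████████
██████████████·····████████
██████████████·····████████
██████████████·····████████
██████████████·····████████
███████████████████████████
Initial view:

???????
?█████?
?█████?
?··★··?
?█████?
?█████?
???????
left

???????
?██████
?██████
?··★···
?██████
?██████
???????

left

???????
?·█████
?·█████
?··★···
?██████
?██████
???????

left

???????
?█·████
?█·████
?█·★···
?██████
?██████
???????

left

???????
?██·███
?██·███
?██★···
?██████
?██████
???????

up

???????
?██·██?
?██·███
?██★███
?██····
?██████
?██████

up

???????
?██·██?
?██·██?
?██★███
?██·███
?██····
?██████

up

???????
?██·██?
?██·██?
?██★██?
?██·███
?██·███
?██····

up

???????
?██·██?
?██·██?
?██★██?
?██·██?
?██·███
?██·███

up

???????
?··♤··?
?██·██?
?██★██?
?██·██?
?██·██?
?██·███

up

???????
?·····?
?··♤··?
?██★██?
?██·██?
?██·██?
?██·██?

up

???????
?·····?
?·····?
?··★··?
?██·██?
?██·██?
?██·██?

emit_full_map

·····????
·····????
··★··????
██·██????
██·██????
██·██????
██·██????
██·██████
██·██████
██·······
█████████
█████████

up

???????
?·····?
?·····?
?··★··?
?··♤··?
?██·██?
?██·██?

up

???????
?···♥·?
?·····?
?··★··?
?·····?
?··♤··?
?██·██?

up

???????
?██·██?
?···♥·?
?··★··?
?·····?
?·····?
?··♤··?

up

???????
?██·██?
?██·██?
?··★♥·?
?·····?
?·····?
?·····?

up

???????
?██·██?
?██·██?
?██★██?
?···♥·?
?·····?
?·····?

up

???????
?██·██?
?██·██?
?██★██?
?██·██?
?···♥·?
?·····?

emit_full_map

██·██????
██·██????
██★██????
██·██????
···♥·????
·····????
·····????
·····????
··♤··????
██·██????
██·██????
██·██????
██·██????
██·██████
██·██████
██·······
█████████
█████████

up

???????
?·····?
?██·██?
?██★██?
?██·██?
?██·██?
?···♥·?

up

???????
?█████?
?·····?
?██★██?
?██·██?
?██·██?
?██·██?

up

???????
?█████?
?█████?
?··★··?
?██·██?
?██·██?
?██·██?

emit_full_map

█████????
█████????
··★··????
██·██????
██·██????
██·██????
██·██????
···♥·????
·····????
·····????
·····????
··♤··????
██·██????
██·██????
██·██????
██·██????
██·██████
██·██████
██·······
█████████
█████████


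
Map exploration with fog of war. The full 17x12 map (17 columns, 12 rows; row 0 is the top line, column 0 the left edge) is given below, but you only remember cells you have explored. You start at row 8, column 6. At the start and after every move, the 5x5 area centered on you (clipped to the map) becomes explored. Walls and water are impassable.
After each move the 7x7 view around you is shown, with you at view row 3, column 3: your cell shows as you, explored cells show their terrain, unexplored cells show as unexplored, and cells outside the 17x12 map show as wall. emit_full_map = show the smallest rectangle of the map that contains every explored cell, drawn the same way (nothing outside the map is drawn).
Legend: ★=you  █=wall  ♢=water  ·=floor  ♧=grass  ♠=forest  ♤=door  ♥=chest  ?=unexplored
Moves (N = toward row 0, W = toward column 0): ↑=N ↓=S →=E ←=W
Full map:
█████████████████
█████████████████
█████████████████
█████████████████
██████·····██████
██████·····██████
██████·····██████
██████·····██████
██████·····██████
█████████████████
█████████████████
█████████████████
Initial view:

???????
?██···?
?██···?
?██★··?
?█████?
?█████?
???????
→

???????
██····?
██····?
██·★··?
██████?
██████?
???????

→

???????
█·····?
█·····?
█··★··?
██████?
██████?
???????

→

???????
·····█?
·····█?
···★·█?
██████?
██████?
???????

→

???????
····██?
····██?
···★██?
██████?
██████?
???????

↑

???????
?···██?
····██?
···★██?
····██?
██████?
██████?

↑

???????
?···██?
?···██?
···★██?
····██?
····██?
██████?

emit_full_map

????···██
????···██
██····★██
██·····██
██·····██
█████████
█████████

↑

???????
?█████?
?···██?
?··★██?
····██?
····██?
····██?

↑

???????
?█████?
?█████?
?··★██?
?···██?
····██?
····██?

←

???????
?██████
?██████
?··★·██
?····██
·····██
·····██

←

???????
?██████
?██████
?··★··█
?·····█
█·····█
█·····█

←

???????
?██████
?██████
?█·★···
?█·····
██·····
██·····

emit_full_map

?████████
?████████
?█·★···██
?█·····██
██·····██
██·····██
██·····██
█████████
█████████

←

???????
?██████
?██████
?██★···
?██····
?██····
?██····

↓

?██████
?██████
?██····
?██★···
?██····
?██····
?██····

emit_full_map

█████████
█████████
██·····██
██★····██
██·····██
██·····██
██·····██
█████████
█████████


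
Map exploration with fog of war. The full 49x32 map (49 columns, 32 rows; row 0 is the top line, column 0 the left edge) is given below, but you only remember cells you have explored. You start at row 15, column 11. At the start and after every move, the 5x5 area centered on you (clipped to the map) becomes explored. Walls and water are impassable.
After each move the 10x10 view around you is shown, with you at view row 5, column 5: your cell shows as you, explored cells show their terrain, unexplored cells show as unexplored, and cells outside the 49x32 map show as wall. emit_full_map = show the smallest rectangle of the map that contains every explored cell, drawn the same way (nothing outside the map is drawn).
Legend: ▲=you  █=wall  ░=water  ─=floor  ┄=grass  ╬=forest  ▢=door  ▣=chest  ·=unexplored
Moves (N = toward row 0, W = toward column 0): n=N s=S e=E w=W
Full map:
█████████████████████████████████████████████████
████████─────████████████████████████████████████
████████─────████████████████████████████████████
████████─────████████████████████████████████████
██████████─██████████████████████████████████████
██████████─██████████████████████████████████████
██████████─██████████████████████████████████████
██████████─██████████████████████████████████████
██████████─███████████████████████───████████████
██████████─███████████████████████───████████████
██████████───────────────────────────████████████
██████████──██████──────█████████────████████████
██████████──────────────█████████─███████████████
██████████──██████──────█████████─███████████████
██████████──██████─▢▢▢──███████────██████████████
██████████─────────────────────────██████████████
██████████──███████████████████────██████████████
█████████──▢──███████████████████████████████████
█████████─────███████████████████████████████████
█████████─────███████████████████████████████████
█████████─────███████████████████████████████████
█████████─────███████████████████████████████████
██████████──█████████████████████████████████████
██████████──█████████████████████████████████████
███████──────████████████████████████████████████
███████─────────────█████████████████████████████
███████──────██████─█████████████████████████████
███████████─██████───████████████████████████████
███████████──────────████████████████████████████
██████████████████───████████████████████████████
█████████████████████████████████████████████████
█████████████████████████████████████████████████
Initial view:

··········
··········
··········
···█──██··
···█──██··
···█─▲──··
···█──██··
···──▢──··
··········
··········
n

··········
··········
··········
···█────··
···█──██··
···█─▲██··
···█────··
···█──██··
···──▢──··
··········

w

··········
··········
··········
···██────·
···██──██·
···██▲─██·
···██────·
···██──██·
····──▢──·
··········

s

··········
··········
···██────·
···██──██·
···██──██·
···██▲───·
···██──██·
···█──▢──·
··········
··········

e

··········
··········
··██────··
··██──██··
··██──██··
··██─▲──··
··██──██··
··█──▢──··
··········
··········

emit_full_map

██────
██──██
██──██
██─▲──
██──██
█──▢──

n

··········
··········
··········
··██────··
··██──██··
··██─▲██··
··██────··
··██──██··
··█──▢──··
··········

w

··········
··········
··········
···██────·
···██──██·
···██▲─██·
···██────·
···██──██·
···█──▢──·
··········

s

··········
··········
···██────·
···██──██·
···██──██·
···██▲───·
···██──██·
···█──▢──·
··········
··········

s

··········
···██────·
···██──██·
···██──██·
···██────·
···██▲─██·
···█──▢──·
···█────··
··········
··········

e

··········
··██────··
··██──██··
··██──██··
··██────··
··██─▲██··
··█──▢──··
··█─────··
··········
··········

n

··········
··········
··██────··
··██──██··
··██──██··
··██─▲──··
··██──██··
··█──▢──··
··█─────··
··········

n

··········
··········
··········
··██────··
··██──██··
··██─▲██··
··██────··
··██──██··
··█──▢──··
··█─────··

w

··········
··········
··········
···██────·
···██──██·
···██▲─██·
···██────·
···██──██·
···█──▢──·
···█─────·

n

··········
··········
··········
···██──█··
···██────·
···██▲─██·
···██──██·
···██────·
···██──██·
···█──▢──·

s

··········
··········
···██──█··
···██────·
···██──██·
···██▲─██·
···██────·
···██──██·
···█──▢──·
···█─────·

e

··········
··········
··██──█···
··██────··
··██──██··
··██─▲██··
··██────··
··██──██··
··█──▢──··
··█─────··

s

··········
··██──█···
··██────··
··██──██··
··██──██··
··██─▲──··
··██──██··
··█──▢──··
··█─────··
··········

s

··██──█···
··██────··
··██──██··
··██──██··
··██────··
··██─▲██··
··█──▢──··
··█─────··
··········
··········

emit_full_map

██──█·
██────
██──██
██──██
██────
██─▲██
█──▢──
█─────

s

··██────··
··██──██··
··██──██··
··██────··
··██──██··
··█──▲──··
··█─────··
···─────··
··········
··········

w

···██────·
···██──██·
···██──██·
···██────·
···██──██·
···█─▲▢──·
···█─────·
···█─────·
··········
··········

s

···██──██·
···██──██·
···██────·
···██──██·
···█──▢──·
···█─▲───·
···█─────·
···█────··
··········
··········

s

···██──██·
···██────·
···██──██·
···█──▢──·
···█─────·
···█─▲───·
···█────··
···█────··
··········
··········

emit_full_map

██──█·
██────
██──██
██──██
██────
██──██
█──▢──
█─────
█─▲───
█────·
█────·

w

····██──██
····██────
····██──██
···██──▢──
···██─────
···██▲────
···██────·
···██────·
··········
··········

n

····██──██
····██──██
····██────
···███──██
···██──▢──
···██▲────
···██─────
···██────·
···██────·
··········

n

····██────
····██──██
····██──██
···███────
···███──██
···██▲─▢──
···██─────
···██─────
···██────·
···██────·

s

····██──██
····██──██
···███────
···███──██
···██──▢──
···██▲────
···██─────
···██────·
···██────·
··········

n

····██────
····██──██
····██──██
···███────
···███──██
···██▲─▢──
···██─────
···██─────
···██────·
···██────·

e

···██────·
···██──██·
···██──██·
··███────·
··███──██·
··██─▲▢──·
··██─────·
··██─────·
··██────··
··██────··
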